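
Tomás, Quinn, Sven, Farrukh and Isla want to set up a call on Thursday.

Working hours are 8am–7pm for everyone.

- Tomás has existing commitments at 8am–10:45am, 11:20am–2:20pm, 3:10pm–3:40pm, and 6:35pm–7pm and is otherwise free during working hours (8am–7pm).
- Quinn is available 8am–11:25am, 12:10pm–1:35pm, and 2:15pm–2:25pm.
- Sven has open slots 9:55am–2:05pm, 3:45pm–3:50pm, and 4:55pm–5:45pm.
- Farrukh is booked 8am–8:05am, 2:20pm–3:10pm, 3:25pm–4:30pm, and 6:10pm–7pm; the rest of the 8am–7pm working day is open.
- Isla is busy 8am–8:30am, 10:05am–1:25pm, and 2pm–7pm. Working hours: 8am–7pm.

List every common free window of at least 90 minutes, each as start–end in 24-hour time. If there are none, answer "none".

Tomás free within 08:00–19:00: 10:45–11:20, 14:20–15:10, 15:40–18:35.
Farrukh free within 08:00–19:00: 08:05–14:20, 15:10–15:25, 16:30–18:10.
Isla free within 08:00–19:00: 08:30–10:05, 13:25–14:00.
Tomás ∩ Quinn: 10:45–11:20, 14:20–14:25.
Tomás ∩ Quinn ∩ Sven: 10:45–11:20.
Tomás ∩ Quinn ∩ Sven ∩ Farrukh: 10:45–11:20.
Tomás ∩ Quinn ∩ Sven ∩ Farrukh ∩ Isla: (none).
Windows ≥ 90 min: (none).

none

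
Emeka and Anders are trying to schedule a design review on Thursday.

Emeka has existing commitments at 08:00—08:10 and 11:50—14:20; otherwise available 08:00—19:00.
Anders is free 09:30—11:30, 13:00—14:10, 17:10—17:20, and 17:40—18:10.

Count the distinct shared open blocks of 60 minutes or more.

Emeka free within 08:00–19:00: 08:10–11:50, 14:20–19:00.
Emeka ∩ Anders: 09:30–11:30, 17:10–17:20, 17:40–18:10.
Windows ≥ 60 min: 09:30–11:30.
That's 1 window.

1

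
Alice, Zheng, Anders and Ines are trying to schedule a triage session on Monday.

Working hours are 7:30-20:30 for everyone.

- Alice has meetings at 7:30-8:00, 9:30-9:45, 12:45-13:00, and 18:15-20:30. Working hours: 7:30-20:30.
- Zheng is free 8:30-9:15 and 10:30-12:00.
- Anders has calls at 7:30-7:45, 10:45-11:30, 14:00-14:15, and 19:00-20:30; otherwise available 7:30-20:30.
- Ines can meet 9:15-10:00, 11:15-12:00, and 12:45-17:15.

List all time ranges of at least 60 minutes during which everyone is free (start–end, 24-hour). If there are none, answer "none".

none

Alice free within 07:30–20:30: 08:00–09:30, 09:45–12:45, 13:00–18:15.
Anders free within 07:30–20:30: 07:45–10:45, 11:30–14:00, 14:15–19:00.
Alice ∩ Zheng: 08:30–09:15, 10:30–12:00.
Alice ∩ Zheng ∩ Anders: 08:30–09:15, 10:30–10:45, 11:30–12:00.
Alice ∩ Zheng ∩ Anders ∩ Ines: 11:30–12:00.
Windows ≥ 60 min: (none).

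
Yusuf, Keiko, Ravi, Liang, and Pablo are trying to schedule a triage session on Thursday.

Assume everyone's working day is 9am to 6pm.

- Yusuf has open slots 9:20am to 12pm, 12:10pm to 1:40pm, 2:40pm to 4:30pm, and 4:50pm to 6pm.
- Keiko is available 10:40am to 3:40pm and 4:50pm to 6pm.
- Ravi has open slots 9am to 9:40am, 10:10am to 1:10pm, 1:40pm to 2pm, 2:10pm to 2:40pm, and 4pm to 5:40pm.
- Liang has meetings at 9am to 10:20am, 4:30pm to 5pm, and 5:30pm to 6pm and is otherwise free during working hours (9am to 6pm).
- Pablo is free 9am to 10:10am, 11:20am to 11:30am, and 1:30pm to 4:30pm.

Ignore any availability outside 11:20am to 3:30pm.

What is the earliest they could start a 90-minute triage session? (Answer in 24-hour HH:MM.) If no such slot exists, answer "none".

none

Liang free within 09:00–18:00: 10:20–16:30, 17:00–17:30.
Yusuf ∩ Keiko: 10:40–12:00, 12:10–13:40, 14:40–15:40, 16:50–18:00.
Yusuf ∩ Keiko ∩ Ravi: 10:40–12:00, 12:10–13:10, 16:50–17:40.
Yusuf ∩ Keiko ∩ Ravi ∩ Liang: 10:40–12:00, 12:10–13:10, 17:00–17:30.
Yusuf ∩ Keiko ∩ Ravi ∩ Liang ∩ Pablo: 11:20–11:30.
Restricted to 11:20–15:30: 11:20–11:30.
Windows ≥ 90 min: (none).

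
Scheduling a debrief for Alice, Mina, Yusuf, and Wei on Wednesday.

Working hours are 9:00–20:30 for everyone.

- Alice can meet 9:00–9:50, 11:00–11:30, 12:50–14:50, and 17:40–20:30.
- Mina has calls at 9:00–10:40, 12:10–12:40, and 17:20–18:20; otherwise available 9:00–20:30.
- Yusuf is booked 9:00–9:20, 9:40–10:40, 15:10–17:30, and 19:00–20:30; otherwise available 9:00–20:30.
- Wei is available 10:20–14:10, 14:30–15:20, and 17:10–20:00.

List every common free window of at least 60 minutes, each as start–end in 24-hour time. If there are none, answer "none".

Mina free within 09:00–20:30: 10:40–12:10, 12:40–17:20, 18:20–20:30.
Yusuf free within 09:00–20:30: 09:20–09:40, 10:40–15:10, 17:30–19:00.
Alice ∩ Mina: 11:00–11:30, 12:50–14:50, 18:20–20:30.
Alice ∩ Mina ∩ Yusuf: 11:00–11:30, 12:50–14:50, 18:20–19:00.
Alice ∩ Mina ∩ Yusuf ∩ Wei: 11:00–11:30, 12:50–14:10, 14:30–14:50, 18:20–19:00.
Windows ≥ 60 min: 12:50–14:10.

12:50–14:10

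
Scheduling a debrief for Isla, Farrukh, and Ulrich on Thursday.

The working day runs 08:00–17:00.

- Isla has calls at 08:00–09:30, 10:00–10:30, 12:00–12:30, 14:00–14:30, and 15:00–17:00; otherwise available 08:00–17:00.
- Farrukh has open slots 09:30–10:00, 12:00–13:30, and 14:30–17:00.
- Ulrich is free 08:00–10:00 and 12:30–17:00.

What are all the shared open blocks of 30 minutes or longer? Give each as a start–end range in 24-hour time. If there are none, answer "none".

09:30–10:00, 12:30–13:30, 14:30–15:00

Isla free within 08:00–17:00: 09:30–10:00, 10:30–12:00, 12:30–14:00, 14:30–15:00.
Isla ∩ Farrukh: 09:30–10:00, 12:30–13:30, 14:30–15:00.
Isla ∩ Farrukh ∩ Ulrich: 09:30–10:00, 12:30–13:30, 14:30–15:00.
Windows ≥ 30 min: 09:30–10:00, 12:30–13:30, 14:30–15:00.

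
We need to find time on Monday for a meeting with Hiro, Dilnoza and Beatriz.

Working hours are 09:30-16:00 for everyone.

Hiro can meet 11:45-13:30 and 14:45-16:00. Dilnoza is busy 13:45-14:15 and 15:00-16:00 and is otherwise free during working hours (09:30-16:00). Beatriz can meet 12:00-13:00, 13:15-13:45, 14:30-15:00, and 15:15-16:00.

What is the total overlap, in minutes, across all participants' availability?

Dilnoza free within 09:30–16:00: 09:30–13:45, 14:15–15:00.
Hiro ∩ Dilnoza: 11:45–13:30, 14:45–15:00.
Hiro ∩ Dilnoza ∩ Beatriz: 12:00–13:00, 13:15–13:30, 14:45–15:00.
Total common minutes: 60 + 15 + 15 = 90.

90 minutes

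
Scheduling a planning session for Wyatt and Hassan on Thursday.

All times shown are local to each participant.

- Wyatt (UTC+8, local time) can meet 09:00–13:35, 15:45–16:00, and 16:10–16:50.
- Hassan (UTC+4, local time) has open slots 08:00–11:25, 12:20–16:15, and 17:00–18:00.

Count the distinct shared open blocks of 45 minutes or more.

1

Wyatt → UTC: 01:00–05:35, 07:45–08:00, 08:10–08:50.
Hassan → UTC: 04:00–07:25, 08:20–12:15, 13:00–14:00.
Wyatt ∩ Hassan: 04:00–05:35, 08:20–08:50.
Windows ≥ 45 min: 04:00–05:35.
That's 1 window.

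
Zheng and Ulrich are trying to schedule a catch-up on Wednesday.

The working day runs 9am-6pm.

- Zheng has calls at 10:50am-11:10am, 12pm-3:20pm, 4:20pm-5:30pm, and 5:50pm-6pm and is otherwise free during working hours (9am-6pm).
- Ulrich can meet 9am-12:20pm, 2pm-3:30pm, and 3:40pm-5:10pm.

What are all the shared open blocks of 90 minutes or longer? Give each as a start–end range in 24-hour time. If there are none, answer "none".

Zheng free within 09:00–18:00: 09:00–10:50, 11:10–12:00, 15:20–16:20, 17:30–17:50.
Zheng ∩ Ulrich: 09:00–10:50, 11:10–12:00, 15:20–15:30, 15:40–16:20.
Windows ≥ 90 min: 09:00–10:50.

09:00–10:50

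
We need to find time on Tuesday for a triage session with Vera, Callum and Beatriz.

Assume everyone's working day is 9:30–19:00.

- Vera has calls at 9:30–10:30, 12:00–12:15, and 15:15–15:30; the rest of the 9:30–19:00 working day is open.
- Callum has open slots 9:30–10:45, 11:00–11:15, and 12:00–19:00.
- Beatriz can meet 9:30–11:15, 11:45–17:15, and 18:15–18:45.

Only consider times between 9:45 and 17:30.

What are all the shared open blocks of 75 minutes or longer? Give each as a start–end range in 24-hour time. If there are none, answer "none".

Vera free within 09:30–19:00: 10:30–12:00, 12:15–15:15, 15:30–19:00.
Vera ∩ Callum: 10:30–10:45, 11:00–11:15, 12:15–15:15, 15:30–19:00.
Vera ∩ Callum ∩ Beatriz: 10:30–10:45, 11:00–11:15, 12:15–15:15, 15:30–17:15, 18:15–18:45.
Restricted to 09:45–17:30: 10:30–10:45, 11:00–11:15, 12:15–15:15, 15:30–17:15.
Windows ≥ 75 min: 12:15–15:15, 15:30–17:15.

12:15–15:15, 15:30–17:15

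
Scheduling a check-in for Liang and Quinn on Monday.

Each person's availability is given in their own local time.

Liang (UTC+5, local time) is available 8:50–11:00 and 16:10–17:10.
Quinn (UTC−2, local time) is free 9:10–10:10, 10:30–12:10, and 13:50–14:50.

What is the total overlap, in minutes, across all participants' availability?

60 minutes

Liang → UTC: 03:50–06:00, 11:10–12:10.
Quinn → UTC: 11:10–12:10, 12:30–14:10, 15:50–16:50.
Liang ∩ Quinn: 11:10–12:10.
Total common minutes: 60.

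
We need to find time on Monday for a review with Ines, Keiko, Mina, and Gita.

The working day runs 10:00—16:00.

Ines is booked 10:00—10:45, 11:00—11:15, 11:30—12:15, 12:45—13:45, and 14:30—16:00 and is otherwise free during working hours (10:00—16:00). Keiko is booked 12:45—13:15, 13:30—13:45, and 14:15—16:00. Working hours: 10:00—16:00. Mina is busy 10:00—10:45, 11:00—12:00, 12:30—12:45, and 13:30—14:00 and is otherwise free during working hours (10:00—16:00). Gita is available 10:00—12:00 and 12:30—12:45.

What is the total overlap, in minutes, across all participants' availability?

Ines free within 10:00–16:00: 10:45–11:00, 11:15–11:30, 12:15–12:45, 13:45–14:30.
Keiko free within 10:00–16:00: 10:00–12:45, 13:15–13:30, 13:45–14:15.
Mina free within 10:00–16:00: 10:45–11:00, 12:00–12:30, 12:45–13:30, 14:00–16:00.
Ines ∩ Keiko: 10:45–11:00, 11:15–11:30, 12:15–12:45, 13:45–14:15.
Ines ∩ Keiko ∩ Mina: 10:45–11:00, 12:15–12:30, 14:00–14:15.
Ines ∩ Keiko ∩ Mina ∩ Gita: 10:45–11:00.
Total common minutes: 15.

15 minutes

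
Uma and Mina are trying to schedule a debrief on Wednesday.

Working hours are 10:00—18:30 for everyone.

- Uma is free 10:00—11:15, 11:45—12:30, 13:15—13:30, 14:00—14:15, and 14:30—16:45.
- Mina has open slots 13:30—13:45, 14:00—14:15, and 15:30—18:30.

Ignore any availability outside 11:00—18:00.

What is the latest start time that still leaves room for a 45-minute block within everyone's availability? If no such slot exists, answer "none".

Uma ∩ Mina: 14:00–14:15, 15:30–16:45.
Restricted to 11:00–18:00: 14:00–14:15, 15:30–16:45.
Windows ≥ 45 min: 15:30–16:45.
Latest start in the last window 15:30–16:45 is 16:45 − 45 min = 16:00.

16:00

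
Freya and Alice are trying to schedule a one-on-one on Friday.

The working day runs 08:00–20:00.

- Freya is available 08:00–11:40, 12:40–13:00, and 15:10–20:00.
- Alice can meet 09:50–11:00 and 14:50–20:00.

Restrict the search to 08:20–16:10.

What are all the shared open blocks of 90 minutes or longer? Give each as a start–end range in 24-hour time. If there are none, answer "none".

none

Freya ∩ Alice: 09:50–11:00, 15:10–20:00.
Restricted to 08:20–16:10: 09:50–11:00, 15:10–16:10.
Windows ≥ 90 min: (none).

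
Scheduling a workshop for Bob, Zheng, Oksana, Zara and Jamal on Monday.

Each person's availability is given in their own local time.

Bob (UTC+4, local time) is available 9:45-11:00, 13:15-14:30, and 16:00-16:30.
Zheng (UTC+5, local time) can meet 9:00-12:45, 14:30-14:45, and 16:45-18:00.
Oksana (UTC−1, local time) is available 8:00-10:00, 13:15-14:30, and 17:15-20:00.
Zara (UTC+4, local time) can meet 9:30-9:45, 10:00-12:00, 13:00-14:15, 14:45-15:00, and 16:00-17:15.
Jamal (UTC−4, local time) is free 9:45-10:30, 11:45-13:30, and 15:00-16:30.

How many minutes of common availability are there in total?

0 minutes

Bob → UTC: 05:45–07:00, 09:15–10:30, 12:00–12:30.
Zheng → UTC: 04:00–07:45, 09:30–09:45, 11:45–13:00.
Oksana → UTC: 09:00–11:00, 14:15–15:30, 18:15–21:00.
Zara → UTC: 05:30–05:45, 06:00–08:00, 09:00–10:15, 10:45–11:00, 12:00–13:15.
Jamal → UTC: 13:45–14:30, 15:45–17:30, 19:00–20:30.
Bob ∩ Zheng: 05:45–07:00, 09:30–09:45, 12:00–12:30.
Bob ∩ Zheng ∩ Oksana: 09:30–09:45.
Bob ∩ Zheng ∩ Oksana ∩ Zara: 09:30–09:45.
Bob ∩ Zheng ∩ Oksana ∩ Zara ∩ Jamal: (none).
Total common minutes: 0.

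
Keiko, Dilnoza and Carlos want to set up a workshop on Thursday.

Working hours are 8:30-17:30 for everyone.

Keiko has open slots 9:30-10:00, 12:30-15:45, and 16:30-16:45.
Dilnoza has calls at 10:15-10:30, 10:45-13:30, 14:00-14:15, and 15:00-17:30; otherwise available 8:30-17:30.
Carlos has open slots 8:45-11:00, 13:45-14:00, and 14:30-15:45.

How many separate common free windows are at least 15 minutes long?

3

Dilnoza free within 08:30–17:30: 08:30–10:15, 10:30–10:45, 13:30–14:00, 14:15–15:00.
Keiko ∩ Dilnoza: 09:30–10:00, 13:30–14:00, 14:15–15:00.
Keiko ∩ Dilnoza ∩ Carlos: 09:30–10:00, 13:45–14:00, 14:30–15:00.
Windows ≥ 15 min: 09:30–10:00, 13:45–14:00, 14:30–15:00.
That's 3 windows.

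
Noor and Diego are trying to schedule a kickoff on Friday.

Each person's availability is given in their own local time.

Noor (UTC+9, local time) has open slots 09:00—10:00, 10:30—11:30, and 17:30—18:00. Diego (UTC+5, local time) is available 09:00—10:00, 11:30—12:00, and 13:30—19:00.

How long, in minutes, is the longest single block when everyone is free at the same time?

Noor → UTC: 00:00–01:00, 01:30–02:30, 08:30–09:00.
Diego → UTC: 04:00–05:00, 06:30–07:00, 08:30–14:00.
Noor ∩ Diego: 08:30–09:00.
Single common window of 30 minutes.

30 minutes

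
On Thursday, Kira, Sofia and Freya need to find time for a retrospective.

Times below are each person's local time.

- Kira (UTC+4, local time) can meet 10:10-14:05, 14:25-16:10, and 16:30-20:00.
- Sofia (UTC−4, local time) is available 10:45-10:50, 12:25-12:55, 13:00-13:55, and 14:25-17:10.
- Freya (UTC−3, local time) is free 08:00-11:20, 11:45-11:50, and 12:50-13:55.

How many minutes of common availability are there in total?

Kira → UTC: 06:10–10:05, 10:25–12:10, 12:30–16:00.
Sofia → UTC: 14:45–14:50, 16:25–16:55, 17:00–17:55, 18:25–21:10.
Freya → UTC: 11:00–14:20, 14:45–14:50, 15:50–16:55.
Kira ∩ Sofia: 14:45–14:50.
Kira ∩ Sofia ∩ Freya: 14:45–14:50.
Total common minutes: 5.

5 minutes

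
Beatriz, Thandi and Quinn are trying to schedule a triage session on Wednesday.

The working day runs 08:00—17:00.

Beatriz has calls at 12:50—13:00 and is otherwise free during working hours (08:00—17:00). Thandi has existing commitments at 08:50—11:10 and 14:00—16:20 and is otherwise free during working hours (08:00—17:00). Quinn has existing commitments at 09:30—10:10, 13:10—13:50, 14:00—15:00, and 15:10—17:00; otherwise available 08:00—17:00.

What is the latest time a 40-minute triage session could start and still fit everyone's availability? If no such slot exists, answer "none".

12:10

Beatriz free within 08:00–17:00: 08:00–12:50, 13:00–17:00.
Thandi free within 08:00–17:00: 08:00–08:50, 11:10–14:00, 16:20–17:00.
Quinn free within 08:00–17:00: 08:00–09:30, 10:10–13:10, 13:50–14:00, 15:00–15:10.
Beatriz ∩ Thandi: 08:00–08:50, 11:10–12:50, 13:00–14:00, 16:20–17:00.
Beatriz ∩ Thandi ∩ Quinn: 08:00–08:50, 11:10–12:50, 13:00–13:10, 13:50–14:00.
Windows ≥ 40 min: 08:00–08:50, 11:10–12:50.
Latest start in the last window 11:10–12:50 is 12:50 − 40 min = 12:10.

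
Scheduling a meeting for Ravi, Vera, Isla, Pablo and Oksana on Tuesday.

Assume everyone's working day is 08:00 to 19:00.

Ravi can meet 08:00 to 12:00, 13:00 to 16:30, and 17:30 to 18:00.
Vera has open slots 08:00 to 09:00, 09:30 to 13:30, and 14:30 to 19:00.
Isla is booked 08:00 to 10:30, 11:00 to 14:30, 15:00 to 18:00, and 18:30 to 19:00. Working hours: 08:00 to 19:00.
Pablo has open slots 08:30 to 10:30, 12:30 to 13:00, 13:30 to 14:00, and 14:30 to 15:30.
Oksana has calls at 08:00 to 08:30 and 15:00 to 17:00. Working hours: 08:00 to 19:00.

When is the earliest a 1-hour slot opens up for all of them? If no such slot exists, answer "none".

Isla free within 08:00–19:00: 10:30–11:00, 14:30–15:00, 18:00–18:30.
Oksana free within 08:00–19:00: 08:30–15:00, 17:00–19:00.
Ravi ∩ Vera: 08:00–09:00, 09:30–12:00, 13:00–13:30, 14:30–16:30, 17:30–18:00.
Ravi ∩ Vera ∩ Isla: 10:30–11:00, 14:30–15:00.
Ravi ∩ Vera ∩ Isla ∩ Pablo: 14:30–15:00.
Ravi ∩ Vera ∩ Isla ∩ Pablo ∩ Oksana: 14:30–15:00.
Windows ≥ 60 min: (none).

none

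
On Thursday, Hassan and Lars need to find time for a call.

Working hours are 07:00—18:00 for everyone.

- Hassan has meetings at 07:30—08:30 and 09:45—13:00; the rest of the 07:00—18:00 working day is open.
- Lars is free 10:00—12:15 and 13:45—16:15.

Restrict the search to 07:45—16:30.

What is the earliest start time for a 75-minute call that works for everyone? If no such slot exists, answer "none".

Hassan free within 07:00–18:00: 07:00–07:30, 08:30–09:45, 13:00–18:00.
Hassan ∩ Lars: 13:45–16:15.
Restricted to 07:45–16:30: 13:45–16:15.
Windows ≥ 75 min: 13:45–16:15.
Earliest such window starts at 13:45.

13:45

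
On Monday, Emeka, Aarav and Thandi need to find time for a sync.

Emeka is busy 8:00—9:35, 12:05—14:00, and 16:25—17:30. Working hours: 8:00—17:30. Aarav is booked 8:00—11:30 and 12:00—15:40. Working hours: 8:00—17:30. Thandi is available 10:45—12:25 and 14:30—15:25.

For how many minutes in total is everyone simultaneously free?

30 minutes

Emeka free within 08:00–17:30: 09:35–12:05, 14:00–16:25.
Aarav free within 08:00–17:30: 11:30–12:00, 15:40–17:30.
Emeka ∩ Aarav: 11:30–12:00, 15:40–16:25.
Emeka ∩ Aarav ∩ Thandi: 11:30–12:00.
Total common minutes: 30.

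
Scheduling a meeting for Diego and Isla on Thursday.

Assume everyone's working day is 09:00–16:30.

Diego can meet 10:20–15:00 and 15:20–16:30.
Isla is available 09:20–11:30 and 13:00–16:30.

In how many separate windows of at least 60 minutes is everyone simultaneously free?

Diego ∩ Isla: 10:20–11:30, 13:00–15:00, 15:20–16:30.
Windows ≥ 60 min: 10:20–11:30, 13:00–15:00, 15:20–16:30.
That's 3 windows.

3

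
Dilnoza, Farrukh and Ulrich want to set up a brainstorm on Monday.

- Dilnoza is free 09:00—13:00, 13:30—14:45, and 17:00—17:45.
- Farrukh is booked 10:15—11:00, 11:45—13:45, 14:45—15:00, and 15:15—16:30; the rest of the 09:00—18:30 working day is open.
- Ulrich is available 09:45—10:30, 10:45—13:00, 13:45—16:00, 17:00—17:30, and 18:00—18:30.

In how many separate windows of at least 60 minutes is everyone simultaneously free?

Farrukh free within 09:00–18:30: 09:00–10:15, 11:00–11:45, 13:45–14:45, 15:00–15:15, 16:30–18:30.
Dilnoza ∩ Farrukh: 09:00–10:15, 11:00–11:45, 13:45–14:45, 17:00–17:45.
Dilnoza ∩ Farrukh ∩ Ulrich: 09:45–10:15, 11:00–11:45, 13:45–14:45, 17:00–17:30.
Windows ≥ 60 min: 13:45–14:45.
That's 1 window.

1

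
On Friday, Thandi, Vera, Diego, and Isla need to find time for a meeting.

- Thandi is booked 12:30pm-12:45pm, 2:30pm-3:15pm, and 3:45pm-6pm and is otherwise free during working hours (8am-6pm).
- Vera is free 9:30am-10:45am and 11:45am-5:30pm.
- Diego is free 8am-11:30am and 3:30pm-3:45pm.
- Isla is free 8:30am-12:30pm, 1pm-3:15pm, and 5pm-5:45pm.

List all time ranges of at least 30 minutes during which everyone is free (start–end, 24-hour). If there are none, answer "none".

Thandi free within 08:00–18:00: 08:00–12:30, 12:45–14:30, 15:15–15:45.
Thandi ∩ Vera: 09:30–10:45, 11:45–12:30, 12:45–14:30, 15:15–15:45.
Thandi ∩ Vera ∩ Diego: 09:30–10:45, 15:30–15:45.
Thandi ∩ Vera ∩ Diego ∩ Isla: 09:30–10:45.
Windows ≥ 30 min: 09:30–10:45.

09:30–10:45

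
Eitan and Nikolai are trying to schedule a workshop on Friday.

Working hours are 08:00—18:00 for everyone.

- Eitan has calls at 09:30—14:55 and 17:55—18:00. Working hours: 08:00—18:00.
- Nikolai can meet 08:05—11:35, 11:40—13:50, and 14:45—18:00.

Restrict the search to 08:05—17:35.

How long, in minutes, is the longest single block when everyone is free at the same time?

160 minutes

Eitan free within 08:00–18:00: 08:00–09:30, 14:55–17:55.
Eitan ∩ Nikolai: 08:05–09:30, 14:55–17:55.
Restricted to 08:05–17:35: 08:05–09:30, 14:55–17:35.
Common window lengths: 85, 160 min; longest is 160.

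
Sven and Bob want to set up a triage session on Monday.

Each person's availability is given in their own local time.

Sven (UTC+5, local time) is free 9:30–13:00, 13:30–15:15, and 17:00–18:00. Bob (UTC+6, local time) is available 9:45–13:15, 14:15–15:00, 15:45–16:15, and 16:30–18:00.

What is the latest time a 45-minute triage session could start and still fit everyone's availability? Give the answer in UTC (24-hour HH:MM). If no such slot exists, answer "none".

06:30

Sven → UTC: 04:30–08:00, 08:30–10:15, 12:00–13:00.
Bob → UTC: 03:45–07:15, 08:15–09:00, 09:45–10:15, 10:30–12:00.
Sven ∩ Bob: 04:30–07:15, 08:30–09:00, 09:45–10:15.
Windows ≥ 45 min: 04:30–07:15.
Latest start in the last window 04:30–07:15 is 07:15 − 45 min = 06:30.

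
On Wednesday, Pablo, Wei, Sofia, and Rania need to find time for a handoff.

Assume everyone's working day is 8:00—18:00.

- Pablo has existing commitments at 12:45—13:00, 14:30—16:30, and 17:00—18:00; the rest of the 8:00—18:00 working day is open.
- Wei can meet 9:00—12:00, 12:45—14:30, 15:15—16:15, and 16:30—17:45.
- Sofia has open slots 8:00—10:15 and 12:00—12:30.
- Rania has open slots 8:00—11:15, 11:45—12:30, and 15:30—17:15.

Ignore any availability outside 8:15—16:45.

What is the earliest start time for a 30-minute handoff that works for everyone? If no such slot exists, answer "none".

Pablo free within 08:00–18:00: 08:00–12:45, 13:00–14:30, 16:30–17:00.
Pablo ∩ Wei: 09:00–12:00, 13:00–14:30, 16:30–17:00.
Pablo ∩ Wei ∩ Sofia: 09:00–10:15.
Pablo ∩ Wei ∩ Sofia ∩ Rania: 09:00–10:15.
Restricted to 08:15–16:45: 09:00–10:15.
Windows ≥ 30 min: 09:00–10:15.
Earliest such window starts at 09:00.

09:00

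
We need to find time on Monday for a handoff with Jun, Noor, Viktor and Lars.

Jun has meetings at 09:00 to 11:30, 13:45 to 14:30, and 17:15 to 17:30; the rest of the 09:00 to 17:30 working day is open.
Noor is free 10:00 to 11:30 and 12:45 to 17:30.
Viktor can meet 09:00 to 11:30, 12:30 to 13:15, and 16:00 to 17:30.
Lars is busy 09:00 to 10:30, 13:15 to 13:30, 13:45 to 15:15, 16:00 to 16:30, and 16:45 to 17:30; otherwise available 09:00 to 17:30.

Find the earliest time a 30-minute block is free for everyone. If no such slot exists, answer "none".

Jun free within 09:00–17:30: 11:30–13:45, 14:30–17:15.
Lars free within 09:00–17:30: 10:30–13:15, 13:30–13:45, 15:15–16:00, 16:30–16:45.
Jun ∩ Noor: 12:45–13:45, 14:30–17:15.
Jun ∩ Noor ∩ Viktor: 12:45–13:15, 16:00–17:15.
Jun ∩ Noor ∩ Viktor ∩ Lars: 12:45–13:15, 16:30–16:45.
Windows ≥ 30 min: 12:45–13:15.
Earliest such window starts at 12:45.

12:45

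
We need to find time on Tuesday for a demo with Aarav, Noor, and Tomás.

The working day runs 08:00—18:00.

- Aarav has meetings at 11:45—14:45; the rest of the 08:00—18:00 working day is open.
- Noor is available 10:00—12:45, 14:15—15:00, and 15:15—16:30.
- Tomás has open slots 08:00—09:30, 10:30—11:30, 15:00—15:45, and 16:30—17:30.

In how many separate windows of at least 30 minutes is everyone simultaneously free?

Aarav free within 08:00–18:00: 08:00–11:45, 14:45–18:00.
Aarav ∩ Noor: 10:00–11:45, 14:45–15:00, 15:15–16:30.
Aarav ∩ Noor ∩ Tomás: 10:30–11:30, 15:15–15:45.
Windows ≥ 30 min: 10:30–11:30, 15:15–15:45.
That's 2 windows.

2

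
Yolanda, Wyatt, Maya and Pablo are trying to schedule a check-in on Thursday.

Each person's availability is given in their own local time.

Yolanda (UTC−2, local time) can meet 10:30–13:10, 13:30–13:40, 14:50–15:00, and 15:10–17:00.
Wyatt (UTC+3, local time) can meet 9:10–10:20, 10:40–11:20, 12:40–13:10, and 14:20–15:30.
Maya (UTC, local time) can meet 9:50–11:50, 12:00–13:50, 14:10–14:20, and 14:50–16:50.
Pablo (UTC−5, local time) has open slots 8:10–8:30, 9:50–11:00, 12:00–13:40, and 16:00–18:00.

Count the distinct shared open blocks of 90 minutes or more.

0

Yolanda → UTC: 12:30–15:10, 15:30–15:40, 16:50–17:00, 17:10–19:00.
Wyatt → UTC: 06:10–07:20, 07:40–08:20, 09:40–10:10, 11:20–12:30.
Maya → UTC: 09:50–11:50, 12:00–13:50, 14:10–14:20, 14:50–16:50.
Pablo → UTC: 13:10–13:30, 14:50–16:00, 17:00–18:40, 21:00–23:00.
Yolanda ∩ Wyatt: (none).
Yolanda ∩ Wyatt ∩ Maya: (none).
Yolanda ∩ Wyatt ∩ Maya ∩ Pablo: (none).
Windows ≥ 90 min: (none).
That's 0 windows.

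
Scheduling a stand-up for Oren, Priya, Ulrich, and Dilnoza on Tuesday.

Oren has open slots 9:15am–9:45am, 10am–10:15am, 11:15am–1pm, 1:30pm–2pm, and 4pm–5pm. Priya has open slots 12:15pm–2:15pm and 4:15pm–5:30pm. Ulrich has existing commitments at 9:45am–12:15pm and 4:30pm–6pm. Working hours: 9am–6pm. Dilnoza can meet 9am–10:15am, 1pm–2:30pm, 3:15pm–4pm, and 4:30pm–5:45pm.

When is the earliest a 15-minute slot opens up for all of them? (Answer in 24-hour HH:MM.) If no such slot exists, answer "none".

Ulrich free within 09:00–18:00: 09:00–09:45, 12:15–16:30.
Oren ∩ Priya: 12:15–13:00, 13:30–14:00, 16:15–17:00.
Oren ∩ Priya ∩ Ulrich: 12:15–13:00, 13:30–14:00, 16:15–16:30.
Oren ∩ Priya ∩ Ulrich ∩ Dilnoza: 13:30–14:00.
Windows ≥ 15 min: 13:30–14:00.
Earliest such window starts at 13:30.

13:30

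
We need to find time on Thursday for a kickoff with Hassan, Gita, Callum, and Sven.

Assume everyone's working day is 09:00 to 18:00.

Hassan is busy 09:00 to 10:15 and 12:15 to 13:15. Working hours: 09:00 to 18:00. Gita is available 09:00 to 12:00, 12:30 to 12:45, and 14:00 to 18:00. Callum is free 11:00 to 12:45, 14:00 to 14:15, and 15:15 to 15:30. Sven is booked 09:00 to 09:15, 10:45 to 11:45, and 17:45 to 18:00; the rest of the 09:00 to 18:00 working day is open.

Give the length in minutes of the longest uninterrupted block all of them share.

15 minutes

Hassan free within 09:00–18:00: 10:15–12:15, 13:15–18:00.
Sven free within 09:00–18:00: 09:15–10:45, 11:45–17:45.
Hassan ∩ Gita: 10:15–12:00, 14:00–18:00.
Hassan ∩ Gita ∩ Callum: 11:00–12:00, 14:00–14:15, 15:15–15:30.
Hassan ∩ Gita ∩ Callum ∩ Sven: 11:45–12:00, 14:00–14:15, 15:15–15:30.
Common window lengths: 15, 15, 15 min; longest is 15.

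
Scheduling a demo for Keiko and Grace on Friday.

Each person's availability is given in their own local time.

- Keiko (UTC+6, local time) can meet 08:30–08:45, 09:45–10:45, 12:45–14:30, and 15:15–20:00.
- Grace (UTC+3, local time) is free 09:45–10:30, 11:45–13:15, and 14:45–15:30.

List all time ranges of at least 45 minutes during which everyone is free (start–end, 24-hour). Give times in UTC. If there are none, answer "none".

Keiko → UTC: 02:30–02:45, 03:45–04:45, 06:45–08:30, 09:15–14:00.
Grace → UTC: 06:45–07:30, 08:45–10:15, 11:45–12:30.
Keiko ∩ Grace: 06:45–07:30, 09:15–10:15, 11:45–12:30.
Windows ≥ 45 min: 06:45–07:30, 09:15–10:15, 11:45–12:30.

06:45–07:30, 09:15–10:15, 11:45–12:30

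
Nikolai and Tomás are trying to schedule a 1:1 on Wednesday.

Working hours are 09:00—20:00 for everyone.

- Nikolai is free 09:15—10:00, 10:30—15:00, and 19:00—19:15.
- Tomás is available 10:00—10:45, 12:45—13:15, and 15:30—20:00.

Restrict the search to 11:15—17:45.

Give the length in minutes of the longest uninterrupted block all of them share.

Nikolai ∩ Tomás: 10:30–10:45, 12:45–13:15, 19:00–19:15.
Restricted to 11:15–17:45: 12:45–13:15.
Single common window of 30 minutes.

30 minutes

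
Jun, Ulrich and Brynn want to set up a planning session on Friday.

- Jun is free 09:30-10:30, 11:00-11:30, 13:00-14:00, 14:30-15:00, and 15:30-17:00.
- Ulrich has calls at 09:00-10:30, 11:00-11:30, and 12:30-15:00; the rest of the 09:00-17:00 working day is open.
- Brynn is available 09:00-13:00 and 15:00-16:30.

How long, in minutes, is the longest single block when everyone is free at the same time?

Ulrich free within 09:00–17:00: 10:30–11:00, 11:30–12:30, 15:00–17:00.
Jun ∩ Ulrich: 15:30–17:00.
Jun ∩ Ulrich ∩ Brynn: 15:30–16:30.
Single common window of 60 minutes.

60 minutes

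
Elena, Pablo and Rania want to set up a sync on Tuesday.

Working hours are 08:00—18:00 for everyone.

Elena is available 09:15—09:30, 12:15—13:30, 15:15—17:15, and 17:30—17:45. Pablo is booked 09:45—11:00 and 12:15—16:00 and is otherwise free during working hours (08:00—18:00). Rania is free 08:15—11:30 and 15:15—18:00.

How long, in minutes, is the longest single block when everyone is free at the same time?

75 minutes

Pablo free within 08:00–18:00: 08:00–09:45, 11:00–12:15, 16:00–18:00.
Elena ∩ Pablo: 09:15–09:30, 16:00–17:15, 17:30–17:45.
Elena ∩ Pablo ∩ Rania: 09:15–09:30, 16:00–17:15, 17:30–17:45.
Common window lengths: 15, 75, 15 min; longest is 75.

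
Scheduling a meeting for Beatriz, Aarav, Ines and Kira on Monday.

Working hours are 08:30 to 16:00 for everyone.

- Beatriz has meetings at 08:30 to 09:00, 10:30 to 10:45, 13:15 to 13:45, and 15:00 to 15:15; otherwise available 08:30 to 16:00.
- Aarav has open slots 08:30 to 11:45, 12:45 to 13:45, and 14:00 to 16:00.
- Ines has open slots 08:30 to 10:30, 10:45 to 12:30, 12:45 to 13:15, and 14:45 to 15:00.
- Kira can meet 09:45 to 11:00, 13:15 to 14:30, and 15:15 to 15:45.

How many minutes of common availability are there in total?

60 minutes

Beatriz free within 08:30–16:00: 09:00–10:30, 10:45–13:15, 13:45–15:00, 15:15–16:00.
Beatriz ∩ Aarav: 09:00–10:30, 10:45–11:45, 12:45–13:15, 14:00–15:00, 15:15–16:00.
Beatriz ∩ Aarav ∩ Ines: 09:00–10:30, 10:45–11:45, 12:45–13:15, 14:45–15:00.
Beatriz ∩ Aarav ∩ Ines ∩ Kira: 09:45–10:30, 10:45–11:00.
Total common minutes: 45 + 15 = 60.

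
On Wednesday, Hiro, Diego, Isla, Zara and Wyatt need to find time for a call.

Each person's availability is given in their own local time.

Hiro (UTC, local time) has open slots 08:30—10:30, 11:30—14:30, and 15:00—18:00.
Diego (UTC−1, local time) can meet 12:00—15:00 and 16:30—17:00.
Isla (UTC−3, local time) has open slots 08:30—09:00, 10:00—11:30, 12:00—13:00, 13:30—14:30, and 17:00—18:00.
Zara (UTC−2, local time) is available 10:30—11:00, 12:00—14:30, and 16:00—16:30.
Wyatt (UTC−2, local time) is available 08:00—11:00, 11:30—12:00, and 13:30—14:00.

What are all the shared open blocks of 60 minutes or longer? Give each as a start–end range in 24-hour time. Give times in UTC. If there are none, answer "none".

Hiro → UTC: 08:30–10:30, 11:30–14:30, 15:00–18:00.
Diego → UTC: 13:00–16:00, 17:30–18:00.
Isla → UTC: 11:30–12:00, 13:00–14:30, 15:00–16:00, 16:30–17:30, 20:00–21:00.
Zara → UTC: 12:30–13:00, 14:00–16:30, 18:00–18:30.
Wyatt → UTC: 10:00–13:00, 13:30–14:00, 15:30–16:00.
Hiro ∩ Diego: 13:00–14:30, 15:00–16:00, 17:30–18:00.
Hiro ∩ Diego ∩ Isla: 13:00–14:30, 15:00–16:00.
Hiro ∩ Diego ∩ Isla ∩ Zara: 14:00–14:30, 15:00–16:00.
Hiro ∩ Diego ∩ Isla ∩ Zara ∩ Wyatt: 15:30–16:00.
Windows ≥ 60 min: (none).

none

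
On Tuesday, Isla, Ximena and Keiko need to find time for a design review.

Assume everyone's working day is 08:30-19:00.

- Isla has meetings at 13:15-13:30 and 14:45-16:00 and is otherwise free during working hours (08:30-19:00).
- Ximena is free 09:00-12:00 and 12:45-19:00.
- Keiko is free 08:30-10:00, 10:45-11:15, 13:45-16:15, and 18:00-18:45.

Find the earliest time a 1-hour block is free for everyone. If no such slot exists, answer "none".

09:00

Isla free within 08:30–19:00: 08:30–13:15, 13:30–14:45, 16:00–19:00.
Isla ∩ Ximena: 09:00–12:00, 12:45–13:15, 13:30–14:45, 16:00–19:00.
Isla ∩ Ximena ∩ Keiko: 09:00–10:00, 10:45–11:15, 13:45–14:45, 16:00–16:15, 18:00–18:45.
Windows ≥ 60 min: 09:00–10:00, 13:45–14:45.
Earliest such window starts at 09:00.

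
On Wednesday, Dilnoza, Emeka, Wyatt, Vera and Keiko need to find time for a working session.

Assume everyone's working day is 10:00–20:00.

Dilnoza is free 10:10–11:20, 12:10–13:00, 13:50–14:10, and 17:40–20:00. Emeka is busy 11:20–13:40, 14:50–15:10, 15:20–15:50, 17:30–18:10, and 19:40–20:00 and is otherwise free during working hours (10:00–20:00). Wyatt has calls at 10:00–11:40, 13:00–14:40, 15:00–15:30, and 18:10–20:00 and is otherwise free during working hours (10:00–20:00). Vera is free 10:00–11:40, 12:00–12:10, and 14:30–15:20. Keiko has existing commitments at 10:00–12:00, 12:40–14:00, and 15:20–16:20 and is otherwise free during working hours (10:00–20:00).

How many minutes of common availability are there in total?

Emeka free within 10:00–20:00: 10:00–11:20, 13:40–14:50, 15:10–15:20, 15:50–17:30, 18:10–19:40.
Wyatt free within 10:00–20:00: 11:40–13:00, 14:40–15:00, 15:30–18:10.
Keiko free within 10:00–20:00: 12:00–12:40, 14:00–15:20, 16:20–20:00.
Dilnoza ∩ Emeka: 10:10–11:20, 13:50–14:10, 18:10–19:40.
Dilnoza ∩ Emeka ∩ Wyatt: (none).
Dilnoza ∩ Emeka ∩ Wyatt ∩ Vera: (none).
Dilnoza ∩ Emeka ∩ Wyatt ∩ Vera ∩ Keiko: (none).
Total common minutes: 0.

0 minutes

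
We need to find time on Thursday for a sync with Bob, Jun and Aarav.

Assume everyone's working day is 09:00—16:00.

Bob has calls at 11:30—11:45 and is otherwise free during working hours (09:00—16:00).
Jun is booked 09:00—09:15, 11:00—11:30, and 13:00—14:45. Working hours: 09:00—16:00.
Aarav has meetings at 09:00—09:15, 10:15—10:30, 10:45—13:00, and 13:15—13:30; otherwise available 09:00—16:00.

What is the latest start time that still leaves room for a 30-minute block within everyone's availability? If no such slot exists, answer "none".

15:30

Bob free within 09:00–16:00: 09:00–11:30, 11:45–16:00.
Jun free within 09:00–16:00: 09:15–11:00, 11:30–13:00, 14:45–16:00.
Aarav free within 09:00–16:00: 09:15–10:15, 10:30–10:45, 13:00–13:15, 13:30–16:00.
Bob ∩ Jun: 09:15–11:00, 11:45–13:00, 14:45–16:00.
Bob ∩ Jun ∩ Aarav: 09:15–10:15, 10:30–10:45, 14:45–16:00.
Windows ≥ 30 min: 09:15–10:15, 14:45–16:00.
Latest start in the last window 14:45–16:00 is 16:00 − 30 min = 15:30.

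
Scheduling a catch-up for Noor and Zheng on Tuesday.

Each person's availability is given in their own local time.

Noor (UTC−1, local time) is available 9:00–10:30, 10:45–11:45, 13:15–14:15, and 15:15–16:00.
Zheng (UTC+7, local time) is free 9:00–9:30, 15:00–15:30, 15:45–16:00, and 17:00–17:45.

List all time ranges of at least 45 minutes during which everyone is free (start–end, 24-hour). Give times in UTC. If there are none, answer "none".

10:00–10:45

Noor → UTC: 10:00–11:30, 11:45–12:45, 14:15–15:15, 16:15–17:00.
Zheng → UTC: 02:00–02:30, 08:00–08:30, 08:45–09:00, 10:00–10:45.
Noor ∩ Zheng: 10:00–10:45.
Windows ≥ 45 min: 10:00–10:45.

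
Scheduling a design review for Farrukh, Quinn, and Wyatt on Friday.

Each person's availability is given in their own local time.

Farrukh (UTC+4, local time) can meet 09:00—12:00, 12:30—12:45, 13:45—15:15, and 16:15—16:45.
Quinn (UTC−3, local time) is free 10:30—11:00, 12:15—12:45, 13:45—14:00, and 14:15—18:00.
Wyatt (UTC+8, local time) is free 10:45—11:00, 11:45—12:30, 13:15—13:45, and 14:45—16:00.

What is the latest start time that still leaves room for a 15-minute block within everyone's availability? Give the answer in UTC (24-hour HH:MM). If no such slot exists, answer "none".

Farrukh → UTC: 05:00–08:00, 08:30–08:45, 09:45–11:15, 12:15–12:45.
Quinn → UTC: 13:30–14:00, 15:15–15:45, 16:45–17:00, 17:15–21:00.
Wyatt → UTC: 02:45–03:00, 03:45–04:30, 05:15–05:45, 06:45–08:00.
Farrukh ∩ Quinn: (none).
Farrukh ∩ Quinn ∩ Wyatt: (none).
Windows ≥ 15 min: (none).

none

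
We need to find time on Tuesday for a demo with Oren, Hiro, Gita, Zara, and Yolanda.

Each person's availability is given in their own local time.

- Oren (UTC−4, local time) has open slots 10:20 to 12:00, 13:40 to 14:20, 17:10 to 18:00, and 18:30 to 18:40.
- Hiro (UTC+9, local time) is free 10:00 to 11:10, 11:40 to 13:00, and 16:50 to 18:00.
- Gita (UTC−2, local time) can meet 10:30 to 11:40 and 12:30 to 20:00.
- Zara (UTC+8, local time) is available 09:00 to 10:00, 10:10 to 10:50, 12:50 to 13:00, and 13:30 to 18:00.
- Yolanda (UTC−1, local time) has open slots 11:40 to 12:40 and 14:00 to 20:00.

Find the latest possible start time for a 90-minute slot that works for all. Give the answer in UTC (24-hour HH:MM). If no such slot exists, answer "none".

Oren → UTC: 14:20–16:00, 17:40–18:20, 21:10–22:00, 22:30–22:40.
Hiro → UTC: 01:00–02:10, 02:40–04:00, 07:50–09:00.
Gita → UTC: 12:30–13:40, 14:30–22:00.
Zara → UTC: 01:00–02:00, 02:10–02:50, 04:50–05:00, 05:30–10:00.
Yolanda → UTC: 12:40–13:40, 15:00–21:00.
Oren ∩ Hiro: (none).
Oren ∩ Hiro ∩ Gita: (none).
Oren ∩ Hiro ∩ Gita ∩ Zara: (none).
Oren ∩ Hiro ∩ Gita ∩ Zara ∩ Yolanda: (none).
Windows ≥ 90 min: (none).

none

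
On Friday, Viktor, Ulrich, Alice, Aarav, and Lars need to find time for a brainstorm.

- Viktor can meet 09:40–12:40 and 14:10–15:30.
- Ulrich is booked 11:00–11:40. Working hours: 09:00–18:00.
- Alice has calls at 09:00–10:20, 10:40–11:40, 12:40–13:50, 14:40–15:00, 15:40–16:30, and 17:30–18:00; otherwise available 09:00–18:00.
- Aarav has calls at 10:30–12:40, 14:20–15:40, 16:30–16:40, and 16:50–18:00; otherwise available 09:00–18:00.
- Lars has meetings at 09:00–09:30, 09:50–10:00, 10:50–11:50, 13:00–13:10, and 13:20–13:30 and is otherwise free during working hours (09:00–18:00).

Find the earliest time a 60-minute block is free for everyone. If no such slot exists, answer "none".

Ulrich free within 09:00–18:00: 09:00–11:00, 11:40–18:00.
Alice free within 09:00–18:00: 10:20–10:40, 11:40–12:40, 13:50–14:40, 15:00–15:40, 16:30–17:30.
Aarav free within 09:00–18:00: 09:00–10:30, 12:40–14:20, 15:40–16:30, 16:40–16:50.
Lars free within 09:00–18:00: 09:30–09:50, 10:00–10:50, 11:50–13:00, 13:10–13:20, 13:30–18:00.
Viktor ∩ Ulrich: 09:40–11:00, 11:40–12:40, 14:10–15:30.
Viktor ∩ Ulrich ∩ Alice: 10:20–10:40, 11:40–12:40, 14:10–14:40, 15:00–15:30.
Viktor ∩ Ulrich ∩ Alice ∩ Aarav: 10:20–10:30, 14:10–14:20.
Viktor ∩ Ulrich ∩ Alice ∩ Aarav ∩ Lars: 10:20–10:30, 14:10–14:20.
Windows ≥ 60 min: (none).

none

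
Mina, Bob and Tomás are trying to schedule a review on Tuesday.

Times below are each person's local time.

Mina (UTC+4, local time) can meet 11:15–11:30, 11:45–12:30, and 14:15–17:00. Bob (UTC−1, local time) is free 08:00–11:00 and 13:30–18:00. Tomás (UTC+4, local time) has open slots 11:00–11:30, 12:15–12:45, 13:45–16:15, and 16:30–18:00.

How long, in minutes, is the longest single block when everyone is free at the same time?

105 minutes

Mina → UTC: 07:15–07:30, 07:45–08:30, 10:15–13:00.
Bob → UTC: 09:00–12:00, 14:30–19:00.
Tomás → UTC: 07:00–07:30, 08:15–08:45, 09:45–12:15, 12:30–14:00.
Mina ∩ Bob: 10:15–12:00.
Mina ∩ Bob ∩ Tomás: 10:15–12:00.
Single common window of 105 minutes.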